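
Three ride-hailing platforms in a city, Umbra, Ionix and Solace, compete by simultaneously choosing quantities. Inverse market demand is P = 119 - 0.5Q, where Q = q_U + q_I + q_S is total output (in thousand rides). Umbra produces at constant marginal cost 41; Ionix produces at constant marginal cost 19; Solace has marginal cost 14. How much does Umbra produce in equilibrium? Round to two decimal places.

14.50

Umbra's profit: π_U = (119 - 0.5Q)q_U - (41q_U). Setting ∂π_U/∂q_U = 0: 78 - q_U - (1/2)(q_I + q_S) = 0.
Ionix's profit: π_I = (119 - 0.5Q)q_I - (19q_I). Setting ∂π_I/∂q_I = 0: 100 - q_I - (1/2)(q_U + q_S) = 0.
Solace's profit: π_S = (119 - 0.5Q)q_S - (14q_S). Setting ∂π_S/∂q_S = 0: 105 - q_S - (1/2)(q_U + q_I) = 0.
Adding the 3 conditions: 283 − Q − Q = 0, i.e. Q = 283/2.
Back-substituting: q_U = (78 − 283/4)/(1/2) = 29/2, q_I = (100 − 283/4)/(1/2) = 117/2, q_S = (105 − 283/4)/(1/2) = 137/2.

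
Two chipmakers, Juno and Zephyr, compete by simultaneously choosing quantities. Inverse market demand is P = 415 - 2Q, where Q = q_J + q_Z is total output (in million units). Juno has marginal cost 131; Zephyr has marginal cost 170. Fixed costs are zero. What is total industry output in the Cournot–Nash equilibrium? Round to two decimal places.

Juno's profit: π_J = (415 - 2Q)q_J - (131q_J). Setting ∂π_J/∂q_J = 0: 284 - 4q_J - 2(q_Z) = 0.
Zephyr's first-order condition: 245 - 4q_Z - 2(q_J) = 0.
Best responses: q_J = (284 - 2q_Z)/4, q_Z = (245 - 2q_J)/4.
Solving the pair: q_J = 323/6, q_Z = 103/3.
Total output Q = 323/6 + 103/3 = 529/6.

88.17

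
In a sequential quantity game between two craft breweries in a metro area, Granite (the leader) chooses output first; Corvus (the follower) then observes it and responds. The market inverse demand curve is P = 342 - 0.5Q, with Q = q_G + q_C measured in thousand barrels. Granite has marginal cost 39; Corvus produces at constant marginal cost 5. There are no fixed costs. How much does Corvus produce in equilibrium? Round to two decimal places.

The follower Corvus best-responds to any q_G: π_C = (342 - 0.5Q)q_C - 5q_C.
Follower FOC: 337 - (1/2)q_G - q_C = 0, so q_C(q_G) = (337 - (1/2)q_G).
The leader anticipates this reaction. Substituting into P = 342 - 0.5Q gives P = 347/2 - (1/4)q_G, so π_G = (347/2 - (1/4)q_G)q_G - 39q_G.
Maximising: ∂π_G/∂q_G = 269/2 - (1/2)q_G = 0, giving q_G = 269.
Then q_C = (337 - (1/2)·269) = 405/2.

202.50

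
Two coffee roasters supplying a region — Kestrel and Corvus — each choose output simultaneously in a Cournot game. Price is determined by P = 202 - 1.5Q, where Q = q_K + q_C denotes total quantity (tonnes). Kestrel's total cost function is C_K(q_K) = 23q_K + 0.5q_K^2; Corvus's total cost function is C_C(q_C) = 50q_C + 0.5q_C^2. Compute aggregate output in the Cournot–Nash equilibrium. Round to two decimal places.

Kestrel's profit: π_K = (202 - 1.5Q)q_K - (23q_K + (1/2)q_K²). Setting ∂π_K/∂q_K = 0: 179 - 4q_K - (3/2)(q_C) = 0.
Corvus's first-order condition: 152 - 4q_C - (3/2)(q_K) = 0.
So q_K = (179 - (3/2)q_C)/4 and q_C = (152 - (3/2)q_K)/4.
Substituting one into the other gives q_K = 1952/55 and q_C = 1358/55.
Total output Q = 1952/55 + 1358/55 = 662/11.

60.18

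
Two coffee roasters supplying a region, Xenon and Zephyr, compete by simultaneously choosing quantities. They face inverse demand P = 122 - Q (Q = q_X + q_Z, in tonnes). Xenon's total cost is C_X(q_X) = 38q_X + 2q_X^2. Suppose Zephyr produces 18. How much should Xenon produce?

11

With the rival's output fixed at 18, Xenon's profit is π_X = (122 - 18 - q_X)q_X - (38q_X + 2q_X²) = (104 - q_X)q_X - (38q_X + 2q_X²).
∂π_X/∂q_X = 66 - 6q_X = 0, so q_X = 11.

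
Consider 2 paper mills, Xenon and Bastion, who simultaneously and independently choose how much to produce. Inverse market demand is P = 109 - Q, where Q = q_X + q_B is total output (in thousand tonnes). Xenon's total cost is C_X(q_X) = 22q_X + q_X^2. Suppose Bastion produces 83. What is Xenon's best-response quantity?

With the rival's output fixed at 83, Xenon's profit is π_X = (109 - 83 - q_X)q_X - (22q_X + q_X²) = (26 - q_X)q_X - (22q_X + q_X²).
∂π_X/∂q_X = 4 - 4q_X = 0, so q_X = 1.

1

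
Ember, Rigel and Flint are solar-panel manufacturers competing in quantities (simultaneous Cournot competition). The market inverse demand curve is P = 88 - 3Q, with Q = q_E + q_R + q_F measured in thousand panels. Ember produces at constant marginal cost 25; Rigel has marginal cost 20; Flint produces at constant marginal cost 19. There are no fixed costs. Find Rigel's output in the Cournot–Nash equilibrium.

Ember's profit: π_E = (88 - 3Q)q_E - (25q_E). Setting ∂π_E/∂q_E = 0: 63 - 6q_E - 3(q_R + q_F) = 0.
Rigel's first-order condition: 68 - 6q_R - 3(q_E + q_F) = 0.
Flint's first-order condition: 69 - 6q_F - 3(q_E + q_R) = 0.
Adding the 3 first-order conditions: 200 − 12Q = 0, so Q = 50/3.
Back-substituting: q_E = (63 − 50)/3 = 13/3, q_R = (68 − 50)/3 = 6, q_F = (69 − 50)/3 = 19/3.

6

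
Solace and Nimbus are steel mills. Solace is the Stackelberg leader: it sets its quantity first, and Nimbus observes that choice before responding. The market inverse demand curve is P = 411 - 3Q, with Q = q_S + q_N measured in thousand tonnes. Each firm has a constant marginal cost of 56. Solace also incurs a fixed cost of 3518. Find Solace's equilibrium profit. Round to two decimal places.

The follower Nimbus best-responds to any q_S: π_N = (411 - 3Q)q_N - 56q_N.
Follower FOC: 355 - 3q_S - 6q_N = 0, so q_N(q_S) = (355 - 3q_S)/6.
Solace substitutes q_N(q_S) into its own profit: π_S = q_S(411 - 3q_S - (355 - 3q_S)/2) - 56q_S = (467/2 - (3/2)q_S)q_S - 56q_S.
The leader's first-order condition 355/2 - 3q_S = 0 yields q_S = 355/6.
Then q_N = (355 - 3·(355/6))/6 = 355/12.
Price P = 411 - 3·(355/4) = 579/4.
Solace's profit: (579/4 - 56)·(355/6) - 3518 = 1733.0417.

1733.04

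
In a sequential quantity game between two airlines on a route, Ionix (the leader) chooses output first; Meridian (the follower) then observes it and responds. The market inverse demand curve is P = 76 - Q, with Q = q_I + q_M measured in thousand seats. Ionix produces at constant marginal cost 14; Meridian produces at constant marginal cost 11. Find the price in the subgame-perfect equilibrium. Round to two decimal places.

Solve by backward induction. Given q_I, the follower Meridian maximises π_M = (76 - q_I - q_M)q_M - 11q_M.
Setting the follower's marginal profit to zero, 65 - q_I - 2q_M = 0, i.e. q_M = (65 - q_I)/2.
The leader anticipates this reaction. Substituting into P = 76 - Q gives P = 87/2 - (1/2)q_I, so π_I = (87/2 - (1/2)q_I)q_I - 14q_I.
The leader's first-order condition 59/2 - q_I = 0 yields q_I = 59/2.
Then q_M = (65 - 59/2)/2 = 71/4.
Total output Q = 189/4, so price P = 76 - 189/4 = 115/4.

28.75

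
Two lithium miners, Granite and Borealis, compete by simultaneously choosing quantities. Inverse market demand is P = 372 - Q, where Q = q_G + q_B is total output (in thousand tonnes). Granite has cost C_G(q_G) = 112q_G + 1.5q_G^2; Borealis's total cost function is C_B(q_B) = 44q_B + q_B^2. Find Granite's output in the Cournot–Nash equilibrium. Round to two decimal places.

Granite's profit: π_G = (372 - Q)q_G - (112q_G + (3/2)q_G²). Setting ∂π_G/∂q_G = 0: 260 - 5q_G - (q_B) = 0.
Borealis's profit: π_B = (372 - Q)q_B - (44q_B + q_B²). Setting ∂π_B/∂q_B = 0: 328 - 4q_B - (q_G) = 0.
Best responses: q_G = (260 - q_B)/5, q_B = (328 - q_G)/4.
Solving the pair: q_G = 712/19, q_B = 1380/19.

37.47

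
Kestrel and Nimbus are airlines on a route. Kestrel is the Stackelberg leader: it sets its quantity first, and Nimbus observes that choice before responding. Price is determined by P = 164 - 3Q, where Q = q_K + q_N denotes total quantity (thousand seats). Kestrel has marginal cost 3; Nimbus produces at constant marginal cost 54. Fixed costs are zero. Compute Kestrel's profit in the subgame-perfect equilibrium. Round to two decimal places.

Solve by backward induction. Given q_K, the follower Nimbus maximises π_N = (164 - 3q_K - 3q_N)q_N - 54q_N.
∂π_N/∂q_N = 110 - 3q_K - 6q_N = 0 gives the reaction function q_N = (110 - 3q_K)/6.
The leader anticipates this reaction. Substituting into P = 164 - 3Q gives P = 109 - (3/2)q_K, so π_K = (109 - (3/2)q_K)q_K - 3q_K.
The leader's first-order condition 106 - 3q_K = 0 yields q_K = 106/3.
Then q_N = (110 - 3·(106/3))/6 = 2/3.
Price P = 164 - 3·36 = 56.
Kestrel's profit: (56 - 3)·(106/3) = 1872.6667.

1872.67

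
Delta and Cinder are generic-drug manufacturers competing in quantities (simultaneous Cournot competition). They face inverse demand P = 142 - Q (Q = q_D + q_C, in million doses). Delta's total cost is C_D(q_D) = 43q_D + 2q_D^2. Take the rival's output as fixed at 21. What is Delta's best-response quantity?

With the rival's output fixed at 21, Delta's profit is π_D = (142 - 21 - q_D)q_D - (43q_D + 2q_D²) = (121 - q_D)q_D - (43q_D + 2q_D²).
∂π_D/∂q_D = 78 - 6q_D = 0, so q_D = 13.

13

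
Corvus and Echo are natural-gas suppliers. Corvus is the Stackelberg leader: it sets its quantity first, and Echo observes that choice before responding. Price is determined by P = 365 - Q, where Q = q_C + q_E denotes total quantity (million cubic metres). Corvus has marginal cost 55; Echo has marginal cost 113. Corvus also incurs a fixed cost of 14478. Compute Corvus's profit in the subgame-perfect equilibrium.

2450

Solve by backward induction. Given q_C, the follower Echo maximises π_E = (365 - q_C - q_E)q_E - 113q_E.
∂π_E/∂q_E = 252 - q_C - 2q_E = 0 gives the reaction function q_E = (252 - q_C)/2.
Corvus substitutes q_E(q_C) into its own profit: π_C = q_C(365 - q_C - (252 - q_C)/2) - 55q_C = (239 - (1/2)q_C)q_C - 55q_C.
Leader FOC: 184 - q_C = 0, so q_C = 184.
Then q_E = (252 - 184)/2 = 34.
Price P = 365 - 218 = 147.
Corvus's profit: (147 - 55)·184 - 14478 = 2450.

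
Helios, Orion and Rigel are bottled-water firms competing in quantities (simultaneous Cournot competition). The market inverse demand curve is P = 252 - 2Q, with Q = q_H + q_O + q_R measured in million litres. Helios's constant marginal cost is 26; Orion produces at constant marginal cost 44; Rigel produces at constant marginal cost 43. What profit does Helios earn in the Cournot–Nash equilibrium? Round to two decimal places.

Helios's profit: π_H = (252 - 2Q)q_H - (26q_H). Setting ∂π_H/∂q_H = 0: 226 - 4q_H - 2(q_O + q_R) = 0.
Orion's first-order condition: 208 - 4q_O - 2(q_H + q_R) = 0.
Rigel's profit: π_R = (252 - 2Q)q_R - (43q_R). Setting ∂π_R/∂q_R = 0: 209 - 4q_R - 2(q_H + q_O) = 0.
Summing all 3 equations gives 643 − 8Q = 0, hence Q = 643/8.
Back-substituting: q_H = (226 − 643/4)/2 = 261/8, q_O = (208 − 643/4)/2 = 189/8, q_R = (209 − 643/4)/2 = 193/8.
Price P = 252 - 2·(643/8) = 365/4.
Helios's profit: (365/4 - 26)·(261/8) = 2128.7813.

2128.78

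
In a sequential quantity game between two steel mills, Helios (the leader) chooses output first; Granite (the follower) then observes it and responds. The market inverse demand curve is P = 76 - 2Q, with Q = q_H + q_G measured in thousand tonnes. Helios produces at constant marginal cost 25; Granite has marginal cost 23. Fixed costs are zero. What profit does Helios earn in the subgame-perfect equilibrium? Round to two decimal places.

The follower Granite best-responds to any q_H: π_G = (76 - 2Q)q_G - 23q_G.
Follower FOC: 53 - 2q_H - 4q_G = 0, so q_G(q_H) = (53 - 2q_H)/4.
The leader anticipates this reaction. Substituting into P = 76 - 2Q gives P = 99/2 - q_H, so π_H = (99/2 - q_H)q_H - 25q_H.
Maximising: ∂π_H/∂q_H = 49/2 - 2q_H = 0, giving q_H = 49/4.
Then q_G = (53 - 2·(49/4))/4 = 57/8.
Price P = 76 - 2·(155/8) = 149/4.
Helios's profit: (149/4 - 25)·(49/4) = 150.0625.

150.06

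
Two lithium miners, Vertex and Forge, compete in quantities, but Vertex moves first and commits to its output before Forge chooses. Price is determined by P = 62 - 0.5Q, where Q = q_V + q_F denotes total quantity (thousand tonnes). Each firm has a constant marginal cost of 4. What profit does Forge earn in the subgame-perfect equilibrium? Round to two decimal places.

420.50

Solve by backward induction. Given q_V, the follower Forge maximises π_F = (62 - (1/2)q_V - (1/2)q_F)q_F - 4q_F.
∂π_F/∂q_F = 58 - (1/2)q_V - q_F = 0 gives the reaction function q_F = (58 - (1/2)q_V).
The leader anticipates this reaction. Substituting into P = 62 - 0.5Q gives P = 33 - (1/4)q_V, so π_V = (33 - (1/4)q_V)q_V - 4q_V.
The leader's first-order condition 29 - (1/2)q_V = 0 yields q_V = 58.
Then q_F = (58 - (1/2)·58) = 29.
Price P = 62 - (1/2)·87 = 37/2.
Forge's profit: (37/2 - 4)·29 = 841/2.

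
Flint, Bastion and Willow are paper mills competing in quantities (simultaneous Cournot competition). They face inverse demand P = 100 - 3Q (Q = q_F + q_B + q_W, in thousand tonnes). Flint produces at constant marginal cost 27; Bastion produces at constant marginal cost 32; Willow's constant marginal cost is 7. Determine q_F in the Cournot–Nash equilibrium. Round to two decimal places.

4.83

Flint's profit: π_F = (100 - 3Q)q_F - (27q_F). Setting ∂π_F/∂q_F = 0: 73 - 6q_F - 3(q_B + q_W) = 0.
Bastion's first-order condition: 68 - 6q_B - 3(q_F + q_W) = 0.
Willow's profit: π_W = (100 - 3Q)q_W - (7q_W). Setting ∂π_W/∂q_W = 0: 93 - 6q_W - 3(q_F + q_B) = 0.
Adding the 3 conditions: 234 − 6Q − 6Q = 0, i.e. Q = 39/2.
Back-substituting: q_F = (73 − 117/2)/3 = 29/6, q_B = (68 − 117/2)/3 = 19/6, q_W = (93 − 117/2)/3 = 23/2.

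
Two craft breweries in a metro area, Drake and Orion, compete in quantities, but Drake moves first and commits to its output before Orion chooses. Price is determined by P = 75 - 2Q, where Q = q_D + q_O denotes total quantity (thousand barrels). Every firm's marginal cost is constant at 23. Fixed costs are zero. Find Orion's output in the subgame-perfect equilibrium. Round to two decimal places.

6.50

The follower Orion best-responds to any q_D: π_O = (75 - 2Q)q_O - 23q_O.
Setting the follower's marginal profit to zero, 52 - 2q_D - 4q_O = 0, i.e. q_O = (52 - 2q_D)/4.
The leader anticipates this reaction. Substituting into P = 75 - 2Q gives P = 49 - q_D, so π_D = (49 - q_D)q_D - 23q_D.
Leader FOC: 26 - 2q_D = 0, so q_D = 13.
Then q_O = (52 - 2·13)/4 = 13/2.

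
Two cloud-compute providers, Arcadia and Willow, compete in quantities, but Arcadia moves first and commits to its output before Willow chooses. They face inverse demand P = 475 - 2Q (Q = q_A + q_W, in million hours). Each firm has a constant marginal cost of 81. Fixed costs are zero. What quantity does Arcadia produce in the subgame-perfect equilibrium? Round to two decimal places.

98.50

The follower Willow best-responds to any q_A: π_W = (475 - 2Q)q_W - 81q_W.
Setting the follower's marginal profit to zero, 394 - 2q_A - 4q_W = 0, i.e. q_W = (394 - 2q_A)/4.
Arcadia substitutes q_W(q_A) into its own profit: π_A = q_A(475 - 2q_A - (394 - 2q_A)/2) - 81q_A = (278 - q_A)q_A - 81q_A.
Leader FOC: 197 - 2q_A = 0, so q_A = 197/2.
Then q_W = (394 - 2·(197/2))/4 = 197/4.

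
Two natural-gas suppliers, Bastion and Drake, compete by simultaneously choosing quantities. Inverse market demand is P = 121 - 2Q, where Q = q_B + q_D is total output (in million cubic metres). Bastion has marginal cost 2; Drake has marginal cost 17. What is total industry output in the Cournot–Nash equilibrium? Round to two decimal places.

Bastion's profit: π_B = (121 - 2Q)q_B - (2q_B). Setting ∂π_B/∂q_B = 0: 119 - 4q_B - 2(q_D) = 0.
Drake's profit: π_D = (121 - 2Q)q_D - (17q_D). Setting ∂π_D/∂q_D = 0: 104 - 4q_D - 2(q_B) = 0.
Rearranging gives the reaction functions q_B = (119 - 2q_D)/4 and q_D = (104 - 2q_B)/4.
Solving the pair: q_B = 67/3, q_D = 89/6.
Total output Q = 67/3 + 89/6 = 223/6.

37.17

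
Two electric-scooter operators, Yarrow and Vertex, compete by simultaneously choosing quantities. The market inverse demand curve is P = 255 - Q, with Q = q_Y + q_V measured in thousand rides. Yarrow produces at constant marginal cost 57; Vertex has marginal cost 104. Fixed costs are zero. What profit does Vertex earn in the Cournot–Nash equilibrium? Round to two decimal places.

1201.78

Yarrow's profit: π_Y = (255 - Q)q_Y - (57q_Y). Setting ∂π_Y/∂q_Y = 0: 198 - 2q_Y - (q_V) = 0.
Vertex's first-order condition: 151 - 2q_V - (q_Y) = 0.
Best responses: q_Y = (198 - q_V)/2, q_V = (151 - q_Y)/2.
Substituting one into the other gives q_Y = 245/3 and q_V = 104/3.
Price P = 255 - 349/3 = 416/3.
Vertex's profit: (416/3 - 104)·(104/3) = 1201.7778.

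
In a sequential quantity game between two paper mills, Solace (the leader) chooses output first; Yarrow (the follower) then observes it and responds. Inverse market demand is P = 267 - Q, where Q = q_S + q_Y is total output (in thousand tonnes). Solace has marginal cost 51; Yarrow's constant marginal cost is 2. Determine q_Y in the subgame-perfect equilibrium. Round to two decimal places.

The follower Yarrow best-responds to any q_S: π_Y = (267 - Q)q_Y - 2q_Y.
∂π_Y/∂q_Y = 265 - q_S - 2q_Y = 0 gives the reaction function q_Y = (265 - q_S)/2.
Solace substitutes q_Y(q_S) into its own profit: π_S = q_S(267 - q_S - (265 - q_S)/2) - 51q_S = (269/2 - (1/2)q_S)q_S - 51q_S.
Maximising: ∂π_S/∂q_S = 167/2 - q_S = 0, giving q_S = 167/2.
Then q_Y = (265 - 167/2)/2 = 363/4.

90.75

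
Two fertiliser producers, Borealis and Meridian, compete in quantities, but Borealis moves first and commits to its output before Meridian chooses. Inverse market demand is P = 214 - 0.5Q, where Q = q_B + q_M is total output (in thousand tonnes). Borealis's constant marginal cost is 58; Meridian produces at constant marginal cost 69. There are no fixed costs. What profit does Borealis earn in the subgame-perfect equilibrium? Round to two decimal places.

Solve by backward induction. Given q_B, the follower Meridian maximises π_M = (214 - (1/2)q_B - (1/2)q_M)q_M - 69q_M.
∂π_M/∂q_M = 145 - (1/2)q_B - q_M = 0 gives the reaction function q_M = (145 - (1/2)q_B).
Borealis substitutes q_M(q_B) into its own profit: π_B = q_B(214 - (1/2)q_B - (145 - (1/2)q_B)/2) - 58q_B = (283/2 - (1/4)q_B)q_B - 58q_B.
The leader's first-order condition 167/2 - (1/2)q_B = 0 yields q_B = 167.
Then q_M = (145 - (1/2)·167) = 123/2.
Price P = 214 - (1/2)·(457/2) = 399/4.
Borealis's profit: (399/4 - 58)·167 = 6972.2500.

6972.25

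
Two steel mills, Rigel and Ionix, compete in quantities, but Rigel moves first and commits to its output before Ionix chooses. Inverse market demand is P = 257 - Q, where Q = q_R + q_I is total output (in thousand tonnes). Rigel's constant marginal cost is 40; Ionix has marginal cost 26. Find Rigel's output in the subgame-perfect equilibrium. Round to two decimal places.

101.50

Solve by backward induction. Given q_R, the follower Ionix maximises π_I = (257 - q_R - q_I)q_I - 26q_I.
∂π_I/∂q_I = 231 - q_R - 2q_I = 0 gives the reaction function q_I = (231 - q_R)/2.
The leader anticipates this reaction. Substituting into P = 257 - Q gives P = 283/2 - (1/2)q_R, so π_R = (283/2 - (1/2)q_R)q_R - 40q_R.
Leader FOC: 203/2 - q_R = 0, so q_R = 203/2.
Then q_I = (231 - 203/2)/2 = 259/4.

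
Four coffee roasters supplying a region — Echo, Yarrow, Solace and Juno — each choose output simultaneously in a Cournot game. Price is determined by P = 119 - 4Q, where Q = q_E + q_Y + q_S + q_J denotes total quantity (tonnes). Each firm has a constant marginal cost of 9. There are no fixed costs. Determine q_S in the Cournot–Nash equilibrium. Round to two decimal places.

A representative firm's profit is π_i = q_i(119 - 4Q) - 9q_i.
Setting ∂π_i/∂q_i = 0 with rivals' quantities fixed: 110 - 8q_i - 4·Σ_{j≠i} q_j = 0.
By symmetry each firm produces the same amount; substituting Σ_{j≠i} q_j = 3q_i yields q_i = 110/20 = 11/2.

5.50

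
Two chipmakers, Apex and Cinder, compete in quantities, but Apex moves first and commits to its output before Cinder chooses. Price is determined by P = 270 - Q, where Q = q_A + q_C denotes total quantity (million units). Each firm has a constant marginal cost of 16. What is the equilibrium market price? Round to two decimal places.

Solve by backward induction. Given q_A, the follower Cinder maximises π_C = (270 - q_A - q_C)q_C - 16q_C.
∂π_C/∂q_C = 254 - q_A - 2q_C = 0 gives the reaction function q_C = (254 - q_A)/2.
The leader anticipates this reaction. Substituting into P = 270 - Q gives P = 143 - (1/2)q_A, so π_A = (143 - (1/2)q_A)q_A - 16q_A.
Maximising: ∂π_A/∂q_A = 127 - q_A = 0, giving q_A = 127.
Then q_C = (254 - 127)/2 = 127/2.
Total output Q = 381/2, so price P = 270 - 381/2 = 159/2.

79.50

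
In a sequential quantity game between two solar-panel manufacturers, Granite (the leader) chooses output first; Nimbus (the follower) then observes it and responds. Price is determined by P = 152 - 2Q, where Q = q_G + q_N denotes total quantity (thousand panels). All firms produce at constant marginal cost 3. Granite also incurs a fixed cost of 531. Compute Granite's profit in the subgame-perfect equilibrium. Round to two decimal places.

The follower Nimbus best-responds to any q_G: π_N = (152 - 2Q)q_N - 3q_N.
Follower FOC: 149 - 2q_G - 4q_N = 0, so q_N(q_G) = (149 - 2q_G)/4.
Granite substitutes q_N(q_G) into its own profit: π_G = q_G(152 - 2q_G - (149 - 2q_G)/2) - 3q_G = (155/2 - q_G)q_G - 3q_G.
Maximising: ∂π_G/∂q_G = 149/2 - 2q_G = 0, giving q_G = 149/4.
Then q_N = (149 - 2·(149/4))/4 = 149/8.
Price P = 152 - 2·(447/8) = 161/4.
Granite's profit: (161/4 - 3)·(149/4) - 531 = 856.5625.

856.56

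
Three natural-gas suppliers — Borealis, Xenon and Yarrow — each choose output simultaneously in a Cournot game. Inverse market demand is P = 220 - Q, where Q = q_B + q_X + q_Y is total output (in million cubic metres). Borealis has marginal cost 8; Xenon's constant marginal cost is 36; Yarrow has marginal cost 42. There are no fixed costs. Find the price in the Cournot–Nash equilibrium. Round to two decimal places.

76.50

Borealis's profit: π_B = (220 - Q)q_B - (8q_B). Setting ∂π_B/∂q_B = 0: 212 - 2q_B - (q_X + q_Y) = 0.
Xenon's profit: π_X = (220 - Q)q_X - (36q_X). Setting ∂π_X/∂q_X = 0: 184 - 2q_X - (q_B + q_Y) = 0.
Yarrow's profit: π_Y = (220 - Q)q_Y - (42q_Y). Setting ∂π_Y/∂q_Y = 0: 178 - 2q_Y - (q_B + q_X) = 0.
Adding the 3 first-order conditions: 574 − 4Q = 0, so Q = 287/2.
Back-substituting: q_B = (212 − 287/2) = 137/2, q_X = (184 − 287/2) = 81/2, q_Y = (178 − 287/2) = 69/2.
Total output Q = 287/2, so price P = 220 - 287/2 = 153/2.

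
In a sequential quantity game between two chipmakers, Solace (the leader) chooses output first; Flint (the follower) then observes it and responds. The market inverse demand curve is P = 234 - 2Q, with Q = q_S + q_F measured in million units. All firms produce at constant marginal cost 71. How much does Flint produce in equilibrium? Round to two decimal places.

The follower Flint best-responds to any q_S: π_F = (234 - 2Q)q_F - 71q_F.
∂π_F/∂q_F = 163 - 2q_S - 4q_F = 0 gives the reaction function q_F = (163 - 2q_S)/4.
Solace substitutes q_F(q_S) into its own profit: π_S = q_S(234 - 2q_S - (163 - 2q_S)/2) - 71q_S = (305/2 - q_S)q_S - 71q_S.
Maximising: ∂π_S/∂q_S = 163/2 - 2q_S = 0, giving q_S = 163/4.
Then q_F = (163 - 2·(163/4))/4 = 163/8.

20.38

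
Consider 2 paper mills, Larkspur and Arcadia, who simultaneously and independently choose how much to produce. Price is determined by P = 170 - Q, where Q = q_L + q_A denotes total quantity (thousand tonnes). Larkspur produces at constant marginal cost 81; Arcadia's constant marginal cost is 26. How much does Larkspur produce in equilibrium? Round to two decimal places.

Larkspur's profit: π_L = (170 - Q)q_L - (81q_L). Setting ∂π_L/∂q_L = 0: 89 - 2q_L - (q_A) = 0.
Arcadia's first-order condition: 144 - 2q_A - (q_L) = 0.
Rearranging gives the reaction functions q_L = (89 - q_A)/2 and q_A = (144 - q_L)/2.
Substituting one into the other gives q_L = 34/3 and q_A = 199/3.

11.33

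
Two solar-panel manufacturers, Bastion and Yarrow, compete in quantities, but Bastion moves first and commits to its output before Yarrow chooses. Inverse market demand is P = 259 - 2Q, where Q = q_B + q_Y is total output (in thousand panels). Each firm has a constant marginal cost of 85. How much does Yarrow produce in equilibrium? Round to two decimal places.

21.75

Solve by backward induction. Given q_B, the follower Yarrow maximises π_Y = (259 - 2q_B - 2q_Y)q_Y - 85q_Y.
Follower FOC: 174 - 2q_B - 4q_Y = 0, so q_Y(q_B) = (174 - 2q_B)/4.
The leader anticipates this reaction. Substituting into P = 259 - 2Q gives P = 172 - q_B, so π_B = (172 - q_B)q_B - 85q_B.
Maximising: ∂π_B/∂q_B = 87 - 2q_B = 0, giving q_B = 87/2.
Then q_Y = (174 - 2·(87/2))/4 = 87/4.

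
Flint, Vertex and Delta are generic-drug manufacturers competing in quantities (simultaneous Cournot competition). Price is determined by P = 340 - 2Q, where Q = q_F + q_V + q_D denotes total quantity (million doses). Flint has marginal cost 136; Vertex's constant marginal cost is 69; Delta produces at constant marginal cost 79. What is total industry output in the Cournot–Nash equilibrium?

Flint's profit: π_F = (340 - 2Q)q_F - (136q_F). Setting ∂π_F/∂q_F = 0: 204 - 4q_F - 2(q_V + q_D) = 0.
Vertex's profit: π_V = (340 - 2Q)q_V - (69q_V). Setting ∂π_V/∂q_V = 0: 271 - 4q_V - 2(q_F + q_D) = 0.
Delta's first-order condition: 261 - 4q_D - 2(q_F + q_V) = 0.
Adding the 3 conditions: 736 − 4Q − 4Q = 0, i.e. Q = 92.
Back-substituting: q_F = (204 − 184)/2 = 10, q_V = (271 − 184)/2 = 87/2, q_D = (261 − 184)/2 = 77/2.
Total output Q = 10 + 87/2 + 77/2 = 92.

92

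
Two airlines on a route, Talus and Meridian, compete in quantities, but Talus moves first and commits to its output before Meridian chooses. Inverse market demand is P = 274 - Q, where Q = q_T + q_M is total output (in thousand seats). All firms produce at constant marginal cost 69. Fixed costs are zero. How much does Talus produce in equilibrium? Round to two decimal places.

102.50

Solve by backward induction. Given q_T, the follower Meridian maximises π_M = (274 - q_T - q_M)q_M - 69q_M.
∂π_M/∂q_M = 205 - q_T - 2q_M = 0 gives the reaction function q_M = (205 - q_T)/2.
The leader anticipates this reaction. Substituting into P = 274 - Q gives P = 343/2 - (1/2)q_T, so π_T = (343/2 - (1/2)q_T)q_T - 69q_T.
The leader's first-order condition 205/2 - q_T = 0 yields q_T = 205/2.
Then q_M = (205 - 205/2)/2 = 205/4.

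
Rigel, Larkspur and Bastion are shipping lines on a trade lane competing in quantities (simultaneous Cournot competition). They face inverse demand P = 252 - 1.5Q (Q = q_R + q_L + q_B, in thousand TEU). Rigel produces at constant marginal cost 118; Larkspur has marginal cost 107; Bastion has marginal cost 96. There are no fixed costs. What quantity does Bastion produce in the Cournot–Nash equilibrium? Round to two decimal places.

31.50

Rigel's profit: π_R = (252 - 1.5Q)q_R - (118q_R). Setting ∂π_R/∂q_R = 0: 134 - 3q_R - (3/2)(q_L + q_B) = 0.
Larkspur's profit: π_L = (252 - 1.5Q)q_L - (107q_L). Setting ∂π_L/∂q_L = 0: 145 - 3q_L - (3/2)(q_R + q_B) = 0.
Bastion's profit: π_B = (252 - 1.5Q)q_B - (96q_B). Setting ∂π_B/∂q_B = 0: 156 - 3q_B - (3/2)(q_R + q_L) = 0.
Summing all 3 equations gives 435 − 6Q = 0, hence Q = 145/2.
Back-substituting: q_R = (134 − 435/4)/(3/2) = 101/6, q_L = (145 − 435/4)/(3/2) = 145/6, q_B = (156 − 435/4)/(3/2) = 63/2.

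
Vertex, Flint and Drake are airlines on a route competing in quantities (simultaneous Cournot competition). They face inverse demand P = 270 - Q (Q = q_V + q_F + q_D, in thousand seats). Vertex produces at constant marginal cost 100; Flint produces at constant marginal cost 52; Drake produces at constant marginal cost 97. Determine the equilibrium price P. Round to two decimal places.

129.75

Vertex's profit: π_V = (270 - Q)q_V - (100q_V). Setting ∂π_V/∂q_V = 0: 170 - 2q_V - (q_F + q_D) = 0.
Flint's profit: π_F = (270 - Q)q_F - (52q_F). Setting ∂π_F/∂q_F = 0: 218 - 2q_F - (q_V + q_D) = 0.
Drake's profit: π_D = (270 - Q)q_D - (97q_D). Setting ∂π_D/∂q_D = 0: 173 - 2q_D - (q_V + q_F) = 0.
Adding the 3 first-order conditions: 561 − 4Q = 0, so Q = 561/4.
Back-substituting: q_V = (170 − 561/4) = 119/4, q_F = (218 − 561/4) = 311/4, q_D = (173 − 561/4) = 131/4.
Total output Q = 561/4, so price P = 270 - 561/4 = 519/4.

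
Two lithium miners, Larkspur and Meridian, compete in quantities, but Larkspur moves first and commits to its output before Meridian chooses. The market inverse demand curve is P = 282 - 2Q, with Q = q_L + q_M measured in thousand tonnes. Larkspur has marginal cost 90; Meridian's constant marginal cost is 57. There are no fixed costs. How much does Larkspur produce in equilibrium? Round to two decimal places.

The follower Meridian best-responds to any q_L: π_M = (282 - 2Q)q_M - 57q_M.
Setting the follower's marginal profit to zero, 225 - 2q_L - 4q_M = 0, i.e. q_M = (225 - 2q_L)/4.
The leader anticipates this reaction. Substituting into P = 282 - 2Q gives P = 339/2 - q_L, so π_L = (339/2 - q_L)q_L - 90q_L.
Maximising: ∂π_L/∂q_L = 159/2 - 2q_L = 0, giving q_L = 159/4.
Then q_M = (225 - 2·(159/4))/4 = 291/8.

39.75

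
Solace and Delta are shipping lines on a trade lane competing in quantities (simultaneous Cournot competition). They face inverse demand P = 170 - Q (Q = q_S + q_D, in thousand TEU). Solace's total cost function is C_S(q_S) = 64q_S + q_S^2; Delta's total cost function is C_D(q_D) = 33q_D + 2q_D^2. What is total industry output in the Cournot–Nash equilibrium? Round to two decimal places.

Solace's profit: π_S = (170 - Q)q_S - (64q_S + q_S²). Setting ∂π_S/∂q_S = 0: 106 - 4q_S - (q_D) = 0.
Delta's first-order condition: 137 - 6q_D - (q_S) = 0.
Rearranging gives the reaction functions q_S = (106 - q_D)/4 and q_D = (137 - q_S)/6.
Substituting one into the other gives q_S = 499/23 and q_D = 442/23.
Total output Q = 499/23 + 442/23 = 941/23.

40.91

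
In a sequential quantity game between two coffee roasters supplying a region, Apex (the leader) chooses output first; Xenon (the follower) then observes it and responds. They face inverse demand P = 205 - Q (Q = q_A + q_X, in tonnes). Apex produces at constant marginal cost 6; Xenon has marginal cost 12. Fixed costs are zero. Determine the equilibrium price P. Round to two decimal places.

57.25

The follower Xenon best-responds to any q_A: π_X = (205 - Q)q_X - 12q_X.
∂π_X/∂q_X = 193 - q_A - 2q_X = 0 gives the reaction function q_X = (193 - q_A)/2.
The leader anticipates this reaction. Substituting into P = 205 - Q gives P = 217/2 - (1/2)q_A, so π_A = (217/2 - (1/2)q_A)q_A - 6q_A.
Maximising: ∂π_A/∂q_A = 205/2 - q_A = 0, giving q_A = 205/2.
Then q_X = (193 - 205/2)/2 = 181/4.
Total output Q = 591/4, so price P = 205 - 591/4 = 229/4.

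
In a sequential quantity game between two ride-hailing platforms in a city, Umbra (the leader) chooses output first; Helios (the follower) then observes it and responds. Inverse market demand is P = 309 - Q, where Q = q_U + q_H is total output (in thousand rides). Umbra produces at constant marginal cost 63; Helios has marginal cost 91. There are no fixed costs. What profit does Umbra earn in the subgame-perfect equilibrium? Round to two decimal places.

Solve by backward induction. Given q_U, the follower Helios maximises π_H = (309 - q_U - q_H)q_H - 91q_H.
Setting the follower's marginal profit to zero, 218 - q_U - 2q_H = 0, i.e. q_H = (218 - q_U)/2.
The leader anticipates this reaction. Substituting into P = 309 - Q gives P = 200 - (1/2)q_U, so π_U = (200 - (1/2)q_U)q_U - 63q_U.
The leader's first-order condition 137 - q_U = 0 yields q_U = 137.
Then q_H = (218 - 137)/2 = 81/2.
Price P = 309 - 355/2 = 263/2.
Umbra's profit: (263/2 - 63)·137 = 9384.5000.

9384.50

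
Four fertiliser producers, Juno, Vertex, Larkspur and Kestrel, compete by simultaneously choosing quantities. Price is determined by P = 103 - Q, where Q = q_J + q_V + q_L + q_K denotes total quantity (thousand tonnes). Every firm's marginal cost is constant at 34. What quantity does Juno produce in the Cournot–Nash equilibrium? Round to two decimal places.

Each firm earns π_i = (103 - Q)q_i - 34q_i.
First-order condition (treating rivals' output as given): 69 - 2q_i - Σ_{j≠i} q_j = 0.
With identical firms every q_j equals q_i, so Σ_{j≠i} q_j = 3q_i and 69 = 5q_i, giving q_i = 69/5.

13.80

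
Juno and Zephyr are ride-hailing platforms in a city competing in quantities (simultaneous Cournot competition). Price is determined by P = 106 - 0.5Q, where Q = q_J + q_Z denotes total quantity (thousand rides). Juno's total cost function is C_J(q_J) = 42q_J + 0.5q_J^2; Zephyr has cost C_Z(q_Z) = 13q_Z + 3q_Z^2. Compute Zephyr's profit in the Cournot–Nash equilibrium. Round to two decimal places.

Juno's profit: π_J = (106 - 0.5Q)q_J - (42q_J + (1/2)q_J²). Setting ∂π_J/∂q_J = 0: 64 - 2q_J - (1/2)(q_Z) = 0.
Zephyr's profit: π_Z = (106 - 0.5Q)q_Z - (13q_Z + 3q_Z²). Setting ∂π_Z/∂q_Z = 0: 93 - 7q_Z - (1/2)(q_J) = 0.
Best responses: q_J = (64 - (1/2)q_Z)/2, q_Z = (93 - (1/2)q_J)/7.
Solving the pair: q_J = 146/5, q_Z = 56/5.
Price P = 106 - (1/2)·(202/5) = 429/5.
Zephyr's profit: (429/5)·(56/5) - 13·(56/5) - 3(56/5)² = 439.0400.

439.04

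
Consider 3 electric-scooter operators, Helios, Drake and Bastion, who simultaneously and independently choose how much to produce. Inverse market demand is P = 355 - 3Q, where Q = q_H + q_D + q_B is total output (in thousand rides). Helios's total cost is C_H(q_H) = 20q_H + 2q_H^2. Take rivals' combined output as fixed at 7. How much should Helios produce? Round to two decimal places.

With rivals' combined output fixed at 7, Helios's profit is π_H = (355 - 3·7 - 3q_H)q_H - (20q_H + 2q_H²) = (334 - 3q_H)q_H - (20q_H + 2q_H²).
∂π_H/∂q_H = 314 - 10q_H = 0, so q_H = 157/5.

31.40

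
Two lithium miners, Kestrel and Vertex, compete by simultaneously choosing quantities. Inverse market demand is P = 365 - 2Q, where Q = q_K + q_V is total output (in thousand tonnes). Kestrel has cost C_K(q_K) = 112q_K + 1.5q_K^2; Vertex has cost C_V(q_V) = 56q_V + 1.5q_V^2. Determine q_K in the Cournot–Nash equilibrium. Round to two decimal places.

25.62

Kestrel's profit: π_K = (365 - 2Q)q_K - (112q_K + (3/2)q_K²). Setting ∂π_K/∂q_K = 0: 253 - 7q_K - 2(q_V) = 0.
Vertex's first-order condition: 309 - 7q_V - 2(q_K) = 0.
Rearranging gives the reaction functions q_K = (253 - 2q_V)/7 and q_V = (309 - 2q_K)/7.
Solving the pair: q_K = 1153/45, q_V = 1657/45.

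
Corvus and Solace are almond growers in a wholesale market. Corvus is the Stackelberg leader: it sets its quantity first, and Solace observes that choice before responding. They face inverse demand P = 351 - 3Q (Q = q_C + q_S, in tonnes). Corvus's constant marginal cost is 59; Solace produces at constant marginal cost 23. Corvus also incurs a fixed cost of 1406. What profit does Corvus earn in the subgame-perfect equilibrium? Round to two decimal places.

Solve by backward induction. Given q_C, the follower Solace maximises π_S = (351 - 3q_C - 3q_S)q_S - 23q_S.
Follower FOC: 328 - 3q_C - 6q_S = 0, so q_S(q_C) = (328 - 3q_C)/6.
The leader anticipates this reaction. Substituting into P = 351 - 3Q gives P = 187 - (3/2)q_C, so π_C = (187 - (3/2)q_C)q_C - 59q_C.
The leader's first-order condition 128 - 3q_C = 0 yields q_C = 128/3.
Then q_S = (328 - 3·(128/3))/6 = 100/3.
Price P = 351 - 3·76 = 123.
Corvus's profit: (123 - 59)·(128/3) - 1406 = 1324.6667.

1324.67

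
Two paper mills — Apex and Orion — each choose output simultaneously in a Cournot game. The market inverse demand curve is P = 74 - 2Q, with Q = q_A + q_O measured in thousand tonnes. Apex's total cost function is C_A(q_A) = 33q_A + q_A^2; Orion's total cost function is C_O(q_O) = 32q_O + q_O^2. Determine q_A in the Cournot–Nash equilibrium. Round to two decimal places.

Apex's profit: π_A = (74 - 2Q)q_A - (33q_A + q_A²). Setting ∂π_A/∂q_A = 0: 41 - 6q_A - 2(q_O) = 0.
Orion's profit: π_O = (74 - 2Q)q_O - (32q_O + q_O²). Setting ∂π_O/∂q_O = 0: 42 - 6q_O - 2(q_A) = 0.
So q_A = (41 - 2q_O)/6 and q_O = (42 - 2q_A)/6.
Solving the pair: q_A = 81/16, q_O = 85/16.

5.06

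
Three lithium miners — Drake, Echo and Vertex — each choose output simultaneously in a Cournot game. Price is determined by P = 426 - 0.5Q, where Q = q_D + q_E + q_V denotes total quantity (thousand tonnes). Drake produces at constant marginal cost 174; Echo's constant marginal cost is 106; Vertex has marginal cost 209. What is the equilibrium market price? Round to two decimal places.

Drake's profit: π_D = (426 - 0.5Q)q_D - (174q_D). Setting ∂π_D/∂q_D = 0: 252 - q_D - (1/2)(q_E + q_V) = 0.
Echo's profit: π_E = (426 - 0.5Q)q_E - (106q_E). Setting ∂π_E/∂q_E = 0: 320 - q_E - (1/2)(q_D + q_V) = 0.
Vertex's profit: π_V = (426 - 0.5Q)q_V - (209q_V). Setting ∂π_V/∂q_V = 0: 217 - q_V - (1/2)(q_D + q_E) = 0.
Adding the 3 first-order conditions: 789 − 2Q = 0, so Q = 789/2.
Back-substituting: q_D = (252 − 789/4)/(1/2) = 219/2, q_E = (320 − 789/4)/(1/2) = 491/2, q_V = (217 − 789/4)/(1/2) = 79/2.
Total output Q = 789/2, so price P = 426 - (1/2)·(789/2) = 915/4.

228.75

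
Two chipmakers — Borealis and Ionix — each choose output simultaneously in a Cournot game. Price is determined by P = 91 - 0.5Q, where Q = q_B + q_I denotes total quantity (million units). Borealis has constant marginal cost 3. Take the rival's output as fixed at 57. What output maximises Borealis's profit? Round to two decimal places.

With the rival's output fixed at 57, Borealis's profit is π_B = (91 - (1/2)·57 - (1/2)q_B)q_B - (3q_B) = (125/2 - (1/2)q_B)q_B - (3q_B).
∂π_B/∂q_B = 119/2 - q_B = 0, so q_B = 119/2.

59.50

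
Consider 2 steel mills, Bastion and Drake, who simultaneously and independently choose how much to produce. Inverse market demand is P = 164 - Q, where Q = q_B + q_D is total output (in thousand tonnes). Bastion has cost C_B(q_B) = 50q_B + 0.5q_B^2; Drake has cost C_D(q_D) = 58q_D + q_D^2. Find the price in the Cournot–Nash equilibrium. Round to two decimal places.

Bastion's profit: π_B = (164 - Q)q_B - (50q_B + (1/2)q_B²). Setting ∂π_B/∂q_B = 0: 114 - 3q_B - (q_D) = 0.
Drake's profit: π_D = (164 - Q)q_D - (58q_D + q_D²). Setting ∂π_D/∂q_D = 0: 106 - 4q_D - (q_B) = 0.
Best responses: q_B = (114 - q_D)/3, q_D = (106 - q_B)/4.
Substituting one into the other gives q_B = 350/11 and q_D = 204/11.
Total output Q = 554/11, so price P = 164 - 554/11 = 1250/11.

113.64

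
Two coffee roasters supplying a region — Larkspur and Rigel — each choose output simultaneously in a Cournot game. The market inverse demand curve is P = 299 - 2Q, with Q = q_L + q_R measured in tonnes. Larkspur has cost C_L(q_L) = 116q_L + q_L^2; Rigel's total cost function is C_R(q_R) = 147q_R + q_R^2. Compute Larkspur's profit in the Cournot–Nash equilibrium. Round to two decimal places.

Larkspur's profit: π_L = (299 - 2Q)q_L - (116q_L + q_L²). Setting ∂π_L/∂q_L = 0: 183 - 6q_L - 2(q_R) = 0.
Rigel's profit: π_R = (299 - 2Q)q_R - (147q_R + q_R²). Setting ∂π_R/∂q_R = 0: 152 - 6q_R - 2(q_L) = 0.
Best responses: q_L = (183 - 2q_R)/6, q_R = (152 - 2q_L)/6.
Solving the pair: q_L = 397/16, q_R = 273/16.
Price P = 299 - 2·(335/8) = 861/4.
Larkspur's profit: (861/4)·(397/16) - 116·(397/16) - (397/16)² = 1846.9805.

1846.98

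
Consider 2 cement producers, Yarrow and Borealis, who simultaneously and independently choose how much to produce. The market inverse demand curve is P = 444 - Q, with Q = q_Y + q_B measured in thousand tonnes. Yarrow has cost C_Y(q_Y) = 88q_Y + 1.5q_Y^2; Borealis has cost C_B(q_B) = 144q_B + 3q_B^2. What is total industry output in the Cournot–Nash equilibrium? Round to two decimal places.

Yarrow's profit: π_Y = (444 - Q)q_Y - (88q_Y + (3/2)q_Y²). Setting ∂π_Y/∂q_Y = 0: 356 - 5q_Y - (q_B) = 0.
Borealis's first-order condition: 300 - 8q_B - (q_Y) = 0.
Rearranging gives the reaction functions q_Y = (356 - q_B)/5 and q_B = (300 - q_Y)/8.
Substituting one into the other gives q_Y = 196/3 and q_B = 88/3.
Total output Q = 196/3 + 88/3 = 284/3.

94.67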